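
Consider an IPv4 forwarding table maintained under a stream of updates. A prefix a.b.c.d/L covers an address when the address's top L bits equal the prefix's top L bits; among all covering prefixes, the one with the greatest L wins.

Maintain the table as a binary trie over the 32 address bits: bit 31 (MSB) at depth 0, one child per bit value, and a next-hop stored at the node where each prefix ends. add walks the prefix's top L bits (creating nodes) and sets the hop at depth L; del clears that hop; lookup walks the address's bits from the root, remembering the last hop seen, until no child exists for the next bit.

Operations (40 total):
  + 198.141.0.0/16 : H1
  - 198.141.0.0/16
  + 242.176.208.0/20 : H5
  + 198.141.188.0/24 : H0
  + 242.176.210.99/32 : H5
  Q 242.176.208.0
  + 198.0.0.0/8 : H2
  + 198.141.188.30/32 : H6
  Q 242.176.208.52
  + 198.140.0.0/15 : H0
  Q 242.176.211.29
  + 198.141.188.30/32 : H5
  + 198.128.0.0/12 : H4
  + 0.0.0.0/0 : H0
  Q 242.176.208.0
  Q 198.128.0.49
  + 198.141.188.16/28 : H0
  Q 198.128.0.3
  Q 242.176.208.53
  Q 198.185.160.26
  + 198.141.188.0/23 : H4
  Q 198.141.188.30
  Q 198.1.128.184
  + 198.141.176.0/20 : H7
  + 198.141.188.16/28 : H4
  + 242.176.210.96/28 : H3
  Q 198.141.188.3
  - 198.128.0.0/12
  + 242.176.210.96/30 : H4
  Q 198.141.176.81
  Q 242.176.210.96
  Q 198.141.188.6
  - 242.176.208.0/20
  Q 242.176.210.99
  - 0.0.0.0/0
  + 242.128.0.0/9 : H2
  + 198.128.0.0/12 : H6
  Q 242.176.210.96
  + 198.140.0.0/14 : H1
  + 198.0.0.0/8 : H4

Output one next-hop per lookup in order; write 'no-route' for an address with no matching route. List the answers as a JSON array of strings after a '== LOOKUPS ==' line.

Apply in order:
  add 198.141.0.0/16 -> H1 at depth 16
  del 198.141.0.0/16 (clear depth 16)
  add 242.176.208.0/20 -> H5 at depth 20
  add 198.141.188.0/24 -> H0 at depth 24
  add 242.176.210.99/32 -> H5 at depth 32
  Q 242.176.208.0: descend 1111001010110000110100 ; hops seen [H5] ; pick H5
  add 198.0.0.0/8 -> H2 at depth 8
  add 198.141.188.30/32 -> H6 at depth 32
  Q 242.176.208.52: descend 1111001010110000110100 ; hops seen [H5] ; pick H5
  add 198.140.0.0/15 -> H0 at depth 15
  Q 242.176.211.29: descend 11110010101100001101001 ; hops seen [H5] ; pick H5
  add 198.141.188.30/32 -> H5 at depth 32
  add 198.128.0.0/12 -> H4 at depth 12
  add 0.0.0.0/0 -> H0 at depth 0
  Q 242.176.208.0: descend 1111001010110000110100 ; hops seen [H0,H5] ; pick H5
  Q 198.128.0.49: descend 110001101000 ; hops seen [H0,H2,H4] ; pick H4
  add 198.141.188.16/28 -> H0 at depth 28
  Q 198.128.0.3: descend 110001101000 ; hops seen [H0,H2,H4] ; pick H4
  Q 242.176.208.53: descend 1111001010110000110100 ; hops seen [H0,H5] ; pick H5
  Q 198.185.160.26: descend 1100011010 ; hops seen [H0,H2] ; pick H2
  add 198.141.188.0/23 -> H4 at depth 23
  Q 198.141.188.30: descend 11000110100011011011110000011110 ; hops seen [H0,H2,H4,H0,H4,H0,H0,H5] ; pick H5
  Q 198.1.128.184: descend 11000110 ; hops seen [H0,H2] ; pick H2
  add 198.141.176.0/20 -> H7 at depth 20
  add 198.141.188.16/28 -> H4 at depth 28
  add 242.176.210.96/28 -> H3 at depth 28
  Q 198.141.188.3: descend 110001101000110110111100000 ; hops seen [H0,H2,H4,H0,H7,H4,H0] ; pick H0
  del 198.128.0.0/12 (clear depth 12)
  add 242.176.210.96/30 -> H4 at depth 30
  Q 198.141.176.81: descend 11000110100011011011 ; hops seen [H0,H2,H0,H7] ; pick H7
  Q 242.176.210.96: descend 111100101011000011010010011000 ; hops seen [H0,H5,H3,H4] ; pick H4
  Q 198.141.188.6: descend 110001101000110110111100000 ; hops seen [H0,H2,H0,H7,H4,H0] ; pick H0
  del 242.176.208.0/20 (clear depth 20)
  Q 242.176.210.99: descend 11110010101100001101001001100011 ; hops seen [H0,H3,H4,H5] ; pick H5
  del 0.0.0.0/0 (clear depth 0)
  add 242.128.0.0/9 -> H2 at depth 9
  add 198.128.0.0/12 -> H6 at depth 12
  Q 242.176.210.96: descend 111100101011000011010010011000 ; hops seen [H2,H3,H4] ; pick H4
  add 198.140.0.0/14 -> H1 at depth 14
  add 198.0.0.0/8 -> H4 at depth 8

== LOOKUPS ==
["H5","H5","H5","H5","H4","H4","H5","H2","H5","H2","H0","H7","H4","H0","H5","H4"]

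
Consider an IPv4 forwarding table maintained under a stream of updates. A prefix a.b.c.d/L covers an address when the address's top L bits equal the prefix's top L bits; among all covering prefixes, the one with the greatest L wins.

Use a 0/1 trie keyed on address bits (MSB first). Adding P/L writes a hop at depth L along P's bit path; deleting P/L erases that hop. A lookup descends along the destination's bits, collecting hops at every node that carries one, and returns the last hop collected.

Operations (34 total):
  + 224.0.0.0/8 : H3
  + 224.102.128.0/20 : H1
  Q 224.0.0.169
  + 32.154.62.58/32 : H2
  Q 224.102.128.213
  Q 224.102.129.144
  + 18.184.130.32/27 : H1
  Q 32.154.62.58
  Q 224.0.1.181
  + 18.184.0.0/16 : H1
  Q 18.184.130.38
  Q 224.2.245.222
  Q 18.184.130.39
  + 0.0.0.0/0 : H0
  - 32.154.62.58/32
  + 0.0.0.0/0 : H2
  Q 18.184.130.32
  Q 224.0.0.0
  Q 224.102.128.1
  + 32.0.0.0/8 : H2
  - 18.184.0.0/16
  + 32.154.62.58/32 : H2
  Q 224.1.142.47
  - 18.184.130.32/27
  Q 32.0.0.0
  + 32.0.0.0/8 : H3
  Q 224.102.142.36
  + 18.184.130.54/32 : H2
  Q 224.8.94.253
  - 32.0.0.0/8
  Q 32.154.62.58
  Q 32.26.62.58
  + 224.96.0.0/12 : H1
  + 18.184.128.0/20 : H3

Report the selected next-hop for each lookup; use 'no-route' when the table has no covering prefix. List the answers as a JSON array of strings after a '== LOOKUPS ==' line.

Trace:
  add 224.0.0.0/8 -> H3 at depth 8
  add 224.102.128.0/20 -> H1 at depth 20
  ? 224.0.0.169  path d0:-→d1:-→d2:-→d3:-→d4:-→d5:-→d6:-→d7:-→d8:H3→d9:-  best=H3
  add 32.154.62.58/32 -> H2 at depth 32
  ? 224.102.128.213  path d0:-→d1:-→d2:-→d3:-→d4:-→d5:-→d6:-→d7:-→d8:H3→d9:-→d10:-→d11:-→d12:-→d13:-→d14:-→d15:-→d16:-→d17:-→d18:-→d19:-→d20:H1  best=H1
  ? 224.102.129.144  path d0:-→d1:-→d2:-→d3:-→d4:-→d5:-→d6:-→d7:-→d8:H3→d9:-→d10:-→d11:-→d12:-→d13:-→d14:-→d15:-→d16:-→d17:-→d18:-→d19:-→d20:H1  best=H1
  add 18.184.130.32/27 -> H1 at depth 27
  ? 32.154.62.58  path d0:-→d1:-→d2:-→d3:-→d4:-→d5:-→d6:-→d7:-→d8:-→d9:-→d10:-→d11:-→d12:-→d13:-→d14:-→d15:-→d16:-→d17:-→d18:-→d19:-→d20:-→d21:-→d22:-→d23:-→d24:-→d25:-→d26:-→d27:-→d28:-→d29:-→d30:-→d31:-→d32:H2  best=H2
  ? 224.0.1.181  path d0:-→d1:-→d2:-→d3:-→d4:-→d5:-→d6:-→d7:-→d8:H3→d9:-  best=H3
  add 18.184.0.0/16 -> H1 at depth 16
  ? 18.184.130.38  path d0:-→d1:-→d2:-→d3:-→d4:-→d5:-→d6:-→d7:-→d8:-→d9:-→d10:-→d11:-→d12:-→d13:-→d14:-→d15:-→d16:H1→d17:-→d18:-→d19:-→d20:-→d21:-→d22:-→d23:-→d24:-→d25:-→d26:-→d27:H1  best=H1
  ? 224.2.245.222  path d0:-→d1:-→d2:-→d3:-→d4:-→d5:-→d6:-→d7:-→d8:H3→d9:-  best=H3
  ? 18.184.130.39  path d0:-→d1:-→d2:-→d3:-→d4:-→d5:-→d6:-→d7:-→d8:-→d9:-→d10:-→d11:-→d12:-→d13:-→d14:-→d15:-→d16:H1→d17:-→d18:-→d19:-→d20:-→d21:-→d22:-→d23:-→d24:-→d25:-→d26:-→d27:H1  best=H1
  add 0.0.0.0/0 -> H0 at depth 0
  del 32.154.62.58/32 (clear depth 32)
  add 0.0.0.0/0 -> H2 at depth 0
  ? 18.184.130.32  path d0:H2→d1:-→d2:-→d3:-→d4:-→d5:-→d6:-→d7:-→d8:-→d9:-→d10:-→d11:-→d12:-→d13:-→d14:-→d15:-→d16:H1→d17:-→d18:-→d19:-→d20:-→d21:-→d22:-→d23:-→d24:-→d25:-→d26:-→d27:H1  best=H1
  ? 224.0.0.0  path d0:H2→d1:-→d2:-→d3:-→d4:-→d5:-→d6:-→d7:-→d8:H3→d9:-  best=H3
  ? 224.102.128.1  path d0:H2→d1:-→d2:-→d3:-→d4:-→d5:-→d6:-→d7:-→d8:H3→d9:-→d10:-→d11:-→d12:-→d13:-→d14:-→d15:-→d16:-→d17:-→d18:-→d19:-→d20:H1  best=H1
  add 32.0.0.0/8 -> H2 at depth 8
  del 18.184.0.0/16 (clear depth 16)
  add 32.154.62.58/32 -> H2 at depth 32
  ? 224.1.142.47  path d0:H2→d1:-→d2:-→d3:-→d4:-→d5:-→d6:-→d7:-→d8:H3→d9:-  best=H3
  del 18.184.130.32/27 (clear depth 27)
  ? 32.0.0.0  path d0:H2→d1:-→d2:-→d3:-→d4:-→d5:-→d6:-→d7:-→d8:H2  best=H2
  add 32.0.0.0/8 -> H3 at depth 8
  ? 224.102.142.36  path d0:H2→d1:-→d2:-→d3:-→d4:-→d5:-→d6:-→d7:-→d8:H3→d9:-→d10:-→d11:-→d12:-→d13:-→d14:-→d15:-→d16:-→d17:-→d18:-→d19:-→d20:H1  best=H1
  add 18.184.130.54/32 -> H2 at depth 32
  ? 224.8.94.253  path d0:H2→d1:-→d2:-→d3:-→d4:-→d5:-→d6:-→d7:-→d8:H3→d9:-  best=H3
  del 32.0.0.0/8 (clear depth 8)
  ? 32.154.62.58  path d0:H2→d1:-→d2:-→d3:-→d4:-→d5:-→d6:-→d7:-→d8:-→d9:-→d10:-→d11:-→d12:-→d13:-→d14:-→d15:-→d16:-→d17:-→d18:-→d19:-→d20:-→d21:-→d22:-→d23:-→d24:-→d25:-→d26:-→d27:-→d28:-→d29:-→d30:-→d31:-→d32:H2  best=H2
  ? 32.26.62.58  path d0:H2→d1:-→d2:-→d3:-→d4:-→d5:-→d6:-→d7:-→d8:-  best=H2
  add 224.96.0.0/12 -> H1 at depth 12
  add 18.184.128.0/20 -> H3 at depth 20

== LOOKUPS ==
["H3","H1","H1","H2","H3","H1","H3","H1","H1","H3","H1","H3","H2","H1","H3","H2","H2"]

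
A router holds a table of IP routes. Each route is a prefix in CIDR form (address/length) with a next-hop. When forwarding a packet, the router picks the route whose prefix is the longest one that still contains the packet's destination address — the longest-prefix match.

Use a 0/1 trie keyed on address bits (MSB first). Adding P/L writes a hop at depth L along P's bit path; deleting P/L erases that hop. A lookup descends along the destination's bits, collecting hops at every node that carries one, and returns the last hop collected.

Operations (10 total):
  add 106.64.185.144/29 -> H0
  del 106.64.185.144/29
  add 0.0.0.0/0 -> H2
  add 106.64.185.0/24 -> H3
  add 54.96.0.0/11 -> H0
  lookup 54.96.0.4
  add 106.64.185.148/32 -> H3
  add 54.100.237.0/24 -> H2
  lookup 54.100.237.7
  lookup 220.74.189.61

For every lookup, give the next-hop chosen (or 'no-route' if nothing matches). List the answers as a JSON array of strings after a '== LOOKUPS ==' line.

Trace:
  + 106.64.185.144/29 (H0) depth=29
  - 106.64.185.144/29 clear@29
  + 0.0.0.0/0 (H2) depth=0
  + 106.64.185.0/24 (H3) depth=24
  + 54.96.0.0/11 (H0) depth=11
  Q 54.96.0.4: descend 00110110011 ; hops seen [H2,H0] ; pick H0
  + 106.64.185.148/32 (H3) depth=32
  + 54.100.237.0/24 (H2) depth=24
  Q 54.100.237.7: descend 001101100110010011101101 ; hops seen [H2,H0,H2] ; pick H2
  Q 220.74.189.61: descend ε ; hops seen [H2] ; pick H2

== LOOKUPS ==
["H0","H2","H2"]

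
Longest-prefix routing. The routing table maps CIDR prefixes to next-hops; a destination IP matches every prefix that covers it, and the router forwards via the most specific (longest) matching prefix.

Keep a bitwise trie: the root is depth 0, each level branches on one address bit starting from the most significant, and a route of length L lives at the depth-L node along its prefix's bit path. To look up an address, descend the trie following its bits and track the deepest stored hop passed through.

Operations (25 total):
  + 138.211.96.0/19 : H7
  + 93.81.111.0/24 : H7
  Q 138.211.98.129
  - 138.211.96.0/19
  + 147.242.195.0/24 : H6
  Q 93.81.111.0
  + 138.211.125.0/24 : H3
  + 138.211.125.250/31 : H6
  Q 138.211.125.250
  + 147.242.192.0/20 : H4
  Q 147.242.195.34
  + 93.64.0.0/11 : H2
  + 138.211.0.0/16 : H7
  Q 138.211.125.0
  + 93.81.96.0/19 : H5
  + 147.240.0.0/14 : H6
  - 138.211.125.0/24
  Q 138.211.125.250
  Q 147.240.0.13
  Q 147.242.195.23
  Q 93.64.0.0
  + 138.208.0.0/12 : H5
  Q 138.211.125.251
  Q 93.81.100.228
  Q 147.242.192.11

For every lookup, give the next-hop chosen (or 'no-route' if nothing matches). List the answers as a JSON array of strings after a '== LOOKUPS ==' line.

Apply in order:
  add 138.211.96.0/19 -> H7 at depth 19
  add 93.81.111.0/24 -> H7 at depth 24
  lookup 138.211.98.129: bits 1000101011010011011 walk d0:-→d1:-→d2:-→d3:-→d4:-→d5:-→d6:-→d7:-→d8:-→d9:-→d10:-→d11:-→d12:-→d13:-→d14:-→d15:-→d16:-→d17:-→d18:-→d19:H7 -> H7
  del 138.211.96.0/19 (clear depth 19)
  add 147.242.195.0/24 -> H6 at depth 24
  lookup 93.81.111.0: bits 010111010101000101101111 walk d0:-→d1:-→d2:-→d3:-→d4:-→d5:-→d6:-→d7:-→d8:-→d9:-→d10:-→d11:-→d12:-→d13:-→d14:-→d15:-→d16:-→d17:-→d18:-→d19:-→d20:-→d21:-→d22:-→d23:-→d24:H7 -> H7
  add 138.211.125.0/24 -> H3 at depth 24
  add 138.211.125.250/31 -> H6 at depth 31
  lookup 138.211.125.250: bits 1000101011010011011111011111101 walk d0:-→d1:-→d2:-→d3:-→d4:-→d5:-→d6:-→d7:-→d8:-→d9:-→d10:-→d11:-→d12:-→d13:-→d14:-→d15:-→d16:-→d17:-→d18:-→d19:-→d20:-→d21:-→d22:-→d23:-→d24:H3→d25:-→d26:-→d27:-→d28:-→d29:-→d30:-→d31:H6 -> H6
  add 147.242.192.0/20 -> H4 at depth 20
  lookup 147.242.195.34: bits 100100111111001011000011 walk d0:-→d1:-→d2:-→d3:-→d4:-→d5:-→d6:-→d7:-→d8:-→d9:-→d10:-→d11:-→d12:-→d13:-→d14:-→d15:-→d16:-→d17:-→d18:-→d19:-→d20:H4→d21:-→d22:-→d23:-→d24:H6 -> H6
  add 93.64.0.0/11 -> H2 at depth 11
  add 138.211.0.0/16 -> H7 at depth 16
  lookup 138.211.125.0: bits 100010101101001101111101 walk d0:-→d1:-→d2:-→d3:-→d4:-→d5:-→d6:-→d7:-→d8:-→d9:-→d10:-→d11:-→d12:-→d13:-→d14:-→d15:-→d16:H7→d17:-→d18:-→d19:-→d20:-→d21:-→d22:-→d23:-→d24:H3 -> H3
  add 93.81.96.0/19 -> H5 at depth 19
  add 147.240.0.0/14 -> H6 at depth 14
  del 138.211.125.0/24 (clear depth 24)
  lookup 138.211.125.250: bits 1000101011010011011111011111101 walk d0:-→d1:-→d2:-→d3:-→d4:-→d5:-→d6:-→d7:-→d8:-→d9:-→d10:-→d11:-→d12:-→d13:-→d14:-→d15:-→d16:H7→d17:-→d18:-→d19:-→d20:-→d21:-→d22:-→d23:-→d24:-→d25:-→d26:-→d27:-→d28:-→d29:-→d30:-→d31:H6 -> H6
  lookup 147.240.0.13: bits 10010011111100 walk d0:-→d1:-→d2:-→d3:-→d4:-→d5:-→d6:-→d7:-→d8:-→d9:-→d10:-→d11:-→d12:-→d13:-→d14:H6 -> H6
  lookup 147.242.195.23: bits 100100111111001011000011 walk d0:-→d1:-→d2:-→d3:-→d4:-→d5:-→d6:-→d7:-→d8:-→d9:-→d10:-→d11:-→d12:-→d13:-→d14:H6→d15:-→d16:-→d17:-→d18:-→d19:-→d20:H4→d21:-→d22:-→d23:-→d24:H6 -> H6
  lookup 93.64.0.0: bits 01011101010 walk d0:-→d1:-→d2:-→d3:-→d4:-→d5:-→d6:-→d7:-→d8:-→d9:-→d10:-→d11:H2 -> H2
  add 138.208.0.0/12 -> H5 at depth 12
  lookup 138.211.125.251: bits 1000101011010011011111011111101 walk d0:-→d1:-→d2:-→d3:-→d4:-→d5:-→d6:-→d7:-→d8:-→d9:-→d10:-→d11:-→d12:H5→d13:-→d14:-→d15:-→d16:H7→d17:-→d18:-→d19:-→d20:-→d21:-→d22:-→d23:-→d24:-→d25:-→d26:-→d27:-→d28:-→d29:-→d30:-→d31:H6 -> H6
  lookup 93.81.100.228: bits 01011101010100010110 walk d0:-→d1:-→d2:-→d3:-→d4:-→d5:-→d6:-→d7:-→d8:-→d9:-→d10:-→d11:H2→d12:-→d13:-→d14:-→d15:-→d16:-→d17:-→d18:-→d19:H5→d20:- -> H5
  lookup 147.242.192.11: bits 1001001111110010110000 walk d0:-→d1:-→d2:-→d3:-→d4:-→d5:-→d6:-→d7:-→d8:-→d9:-→d10:-→d11:-→d12:-→d13:-→d14:H6→d15:-→d16:-→d17:-→d18:-→d19:-→d20:H4→d21:-→d22:- -> H4

== LOOKUPS ==
["H7","H7","H6","H6","H3","H6","H6","H6","H2","H6","H5","H4"]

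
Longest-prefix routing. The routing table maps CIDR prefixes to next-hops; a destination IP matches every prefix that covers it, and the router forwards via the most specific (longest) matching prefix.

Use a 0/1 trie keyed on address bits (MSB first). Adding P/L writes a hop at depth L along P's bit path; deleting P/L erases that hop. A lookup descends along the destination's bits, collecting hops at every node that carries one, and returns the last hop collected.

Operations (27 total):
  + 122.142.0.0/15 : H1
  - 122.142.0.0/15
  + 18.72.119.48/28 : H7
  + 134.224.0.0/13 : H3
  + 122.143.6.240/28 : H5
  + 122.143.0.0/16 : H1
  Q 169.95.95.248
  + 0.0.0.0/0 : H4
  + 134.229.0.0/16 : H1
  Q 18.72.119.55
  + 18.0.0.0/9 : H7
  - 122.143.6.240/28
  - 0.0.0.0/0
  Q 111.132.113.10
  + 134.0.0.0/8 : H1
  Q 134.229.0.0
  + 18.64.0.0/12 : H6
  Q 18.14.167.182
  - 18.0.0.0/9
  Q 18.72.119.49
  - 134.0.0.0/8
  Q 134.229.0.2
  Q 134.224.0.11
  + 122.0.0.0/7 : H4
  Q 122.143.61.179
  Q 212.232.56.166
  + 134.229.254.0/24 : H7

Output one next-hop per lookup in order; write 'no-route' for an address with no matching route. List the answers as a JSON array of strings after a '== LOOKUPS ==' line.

Process each operation:
  + 122.142.0.0/15 (H1) depth=15
  del 122.142.0.0/15 (clear depth 15)
  + 18.72.119.48/28 (H7) depth=28
  + 134.224.0.0/13 (H3) depth=13
  + 122.143.6.240/28 (H5) depth=28
  + 122.143.0.0/16 (H1) depth=16
  lookup 169.95.95.248: bits 10 walk d0:-→d1:-→d2:- -> no-route
  + 0.0.0.0/0 (H4) depth=0
  + 134.229.0.0/16 (H1) depth=16
  lookup 18.72.119.55: bits 0001001001001000011101110011 walk d0:H4→d1:-→d2:-→d3:-→d4:-→d5:-→d6:-→d7:-→d8:-→d9:-→d10:-→d11:-→d12:-→d13:-→d14:-→d15:-→d16:-→d17:-→d18:-→d19:-→d20:-→d21:-→d22:-→d23:-→d24:-→d25:-→d26:-→d27:-→d28:H7 -> H7
  + 18.0.0.0/9 (H7) depth=9
  del 122.143.6.240/28 (clear depth 28)
  del 0.0.0.0/0 (clear depth 0)
  lookup 111.132.113.10: bits 011 walk d0:-→d1:-→d2:-→d3:- -> no-route
  + 134.0.0.0/8 (H1) depth=8
  lookup 134.229.0.0: bits 1000011011100101 walk d0:-→d1:-→d2:-→d3:-→d4:-→d5:-→d6:-→d7:-→d8:H1→d9:-→d10:-→d11:-→d12:-→d13:H3→d14:-→d15:-→d16:H1 -> H1
  + 18.64.0.0/12 (H6) depth=12
  lookup 18.14.167.182: bits 000100100 walk d0:-→d1:-→d2:-→d3:-→d4:-→d5:-→d6:-→d7:-→d8:-→d9:H7 -> H7
  del 18.0.0.0/9 (clear depth 9)
  lookup 18.72.119.49: bits 0001001001001000011101110011 walk d0:-→d1:-→d2:-→d3:-→d4:-→d5:-→d6:-→d7:-→d8:-→d9:-→d10:-→d11:-→d12:H6→d13:-→d14:-→d15:-→d16:-→d17:-→d18:-→d19:-→d20:-→d21:-→d22:-→d23:-→d24:-→d25:-→d26:-→d27:-→d28:H7 -> H7
  del 134.0.0.0/8 (clear depth 8)
  lookup 134.229.0.2: bits 1000011011100101 walk d0:-→d1:-→d2:-→d3:-→d4:-→d5:-→d6:-→d7:-→d8:-→d9:-→d10:-→d11:-→d12:-→d13:H3→d14:-→d15:-→d16:H1 -> H1
  lookup 134.224.0.11: bits 1000011011100 walk d0:-→d1:-→d2:-→d3:-→d4:-→d5:-→d6:-→d7:-→d8:-→d9:-→d10:-→d11:-→d12:-→d13:H3 -> H3
  + 122.0.0.0/7 (H4) depth=7
  lookup 122.143.61.179: bits 011110101000111100 walk d0:-→d1:-→d2:-→d3:-→d4:-→d5:-→d6:-→d7:H4→d8:-→d9:-→d10:-→d11:-→d12:-→d13:-→d14:-→d15:-→d16:H1→d17:-→d18:- -> H1
  lookup 212.232.56.166: bits 1 walk d0:-→d1:- -> no-route
  + 134.229.254.0/24 (H7) depth=24

== LOOKUPS ==
["no-route","H7","no-route","H1","H7","H7","H1","H3","H1","no-route"]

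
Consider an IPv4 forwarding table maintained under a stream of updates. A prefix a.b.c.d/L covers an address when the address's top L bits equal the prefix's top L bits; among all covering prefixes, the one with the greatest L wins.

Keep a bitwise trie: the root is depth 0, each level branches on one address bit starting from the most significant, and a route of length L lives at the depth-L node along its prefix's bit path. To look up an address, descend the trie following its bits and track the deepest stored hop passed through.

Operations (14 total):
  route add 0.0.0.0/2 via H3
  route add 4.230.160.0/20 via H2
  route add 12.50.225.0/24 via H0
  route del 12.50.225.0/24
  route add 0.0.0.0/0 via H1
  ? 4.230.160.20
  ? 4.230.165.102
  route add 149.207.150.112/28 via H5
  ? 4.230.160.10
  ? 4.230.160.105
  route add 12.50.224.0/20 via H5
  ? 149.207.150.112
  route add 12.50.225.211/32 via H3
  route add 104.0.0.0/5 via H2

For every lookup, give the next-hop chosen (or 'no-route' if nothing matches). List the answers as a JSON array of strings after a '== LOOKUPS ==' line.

Trace:
  + 0.0.0.0/2 (H3) depth=2
  + 4.230.160.0/20 (H2) depth=20
  + 12.50.225.0/24 (H0) depth=24
  del 12.50.225.0/24 (clear depth 24)
  + 0.0.0.0/0 (H1) depth=0
  lookup 4.230.160.20: bits 00000100111001101010 walk d0:H1→d1:-→d2:H3→d3:-→d4:-→d5:-→d6:-→d7:-→d8:-→d9:-→d10:-→d11:-→d12:-→d13:-→d14:-→d15:-→d16:-→d17:-→d18:-→d19:-→d20:H2 -> H2
  lookup 4.230.165.102: bits 00000100111001101010 walk d0:H1→d1:-→d2:H3→d3:-→d4:-→d5:-→d6:-→d7:-→d8:-→d9:-→d10:-→d11:-→d12:-→d13:-→d14:-→d15:-→d16:-→d17:-→d18:-→d19:-→d20:H2 -> H2
  + 149.207.150.112/28 (H5) depth=28
  lookup 4.230.160.10: bits 00000100111001101010 walk d0:H1→d1:-→d2:H3→d3:-→d4:-→d5:-→d6:-→d7:-→d8:-→d9:-→d10:-→d11:-→d12:-→d13:-→d14:-→d15:-→d16:-→d17:-→d18:-→d19:-→d20:H2 -> H2
  lookup 4.230.160.105: bits 00000100111001101010 walk d0:H1→d1:-→d2:H3→d3:-→d4:-→d5:-→d6:-→d7:-→d8:-→d9:-→d10:-→d11:-→d12:-→d13:-→d14:-→d15:-→d16:-→d17:-→d18:-→d19:-→d20:H2 -> H2
  + 12.50.224.0/20 (H5) depth=20
  lookup 149.207.150.112: bits 1001010111001111100101100111 walk d0:H1→d1:-→d2:-→d3:-→d4:-→d5:-→d6:-→d7:-→d8:-→d9:-→d10:-→d11:-→d12:-→d13:-→d14:-→d15:-→d16:-→d17:-→d18:-→d19:-→d20:-→d21:-→d22:-→d23:-→d24:-→d25:-→d26:-→d27:-→d28:H5 -> H5
  + 12.50.225.211/32 (H3) depth=32
  + 104.0.0.0/5 (H2) depth=5

== LOOKUPS ==
["H2","H2","H2","H2","H5"]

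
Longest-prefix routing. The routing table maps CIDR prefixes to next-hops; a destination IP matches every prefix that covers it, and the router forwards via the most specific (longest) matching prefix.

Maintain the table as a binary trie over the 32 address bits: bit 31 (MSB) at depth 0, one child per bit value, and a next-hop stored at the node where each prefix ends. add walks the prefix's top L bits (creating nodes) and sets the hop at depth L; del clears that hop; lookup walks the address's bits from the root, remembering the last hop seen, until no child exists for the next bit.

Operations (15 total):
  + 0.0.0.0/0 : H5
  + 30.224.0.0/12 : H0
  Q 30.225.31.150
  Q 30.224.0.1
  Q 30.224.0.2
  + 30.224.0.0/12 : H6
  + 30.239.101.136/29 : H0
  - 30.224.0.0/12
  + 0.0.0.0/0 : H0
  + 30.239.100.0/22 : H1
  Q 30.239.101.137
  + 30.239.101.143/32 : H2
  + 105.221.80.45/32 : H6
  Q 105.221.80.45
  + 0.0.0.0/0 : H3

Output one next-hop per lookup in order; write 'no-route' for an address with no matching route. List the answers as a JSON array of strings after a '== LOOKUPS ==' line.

Trace:
  + 0.0.0.0/0 (H5) depth=0
  + 30.224.0.0/12 (H0) depth=12
  Q 30.225.31.150: descend 000111101110 ; hops seen [H5,H0] ; pick H0
  Q 30.224.0.1: descend 000111101110 ; hops seen [H5,H0] ; pick H0
  Q 30.224.0.2: descend 000111101110 ; hops seen [H5,H0] ; pick H0
  + 30.224.0.0/12 (H6) depth=12
  + 30.239.101.136/29 (H0) depth=29
  - 30.224.0.0/12 clear@12
  + 0.0.0.0/0 (H0) depth=0
  + 30.239.100.0/22 (H1) depth=22
  Q 30.239.101.137: descend 00011110111011110110010110001 ; hops seen [H0,H1,H0] ; pick H0
  + 30.239.101.143/32 (H2) depth=32
  + 105.221.80.45/32 (H6) depth=32
  Q 105.221.80.45: descend 01101001110111010101000000101101 ; hops seen [H0,H6] ; pick H6
  + 0.0.0.0/0 (H3) depth=0

== LOOKUPS ==
["H0","H0","H0","H0","H6"]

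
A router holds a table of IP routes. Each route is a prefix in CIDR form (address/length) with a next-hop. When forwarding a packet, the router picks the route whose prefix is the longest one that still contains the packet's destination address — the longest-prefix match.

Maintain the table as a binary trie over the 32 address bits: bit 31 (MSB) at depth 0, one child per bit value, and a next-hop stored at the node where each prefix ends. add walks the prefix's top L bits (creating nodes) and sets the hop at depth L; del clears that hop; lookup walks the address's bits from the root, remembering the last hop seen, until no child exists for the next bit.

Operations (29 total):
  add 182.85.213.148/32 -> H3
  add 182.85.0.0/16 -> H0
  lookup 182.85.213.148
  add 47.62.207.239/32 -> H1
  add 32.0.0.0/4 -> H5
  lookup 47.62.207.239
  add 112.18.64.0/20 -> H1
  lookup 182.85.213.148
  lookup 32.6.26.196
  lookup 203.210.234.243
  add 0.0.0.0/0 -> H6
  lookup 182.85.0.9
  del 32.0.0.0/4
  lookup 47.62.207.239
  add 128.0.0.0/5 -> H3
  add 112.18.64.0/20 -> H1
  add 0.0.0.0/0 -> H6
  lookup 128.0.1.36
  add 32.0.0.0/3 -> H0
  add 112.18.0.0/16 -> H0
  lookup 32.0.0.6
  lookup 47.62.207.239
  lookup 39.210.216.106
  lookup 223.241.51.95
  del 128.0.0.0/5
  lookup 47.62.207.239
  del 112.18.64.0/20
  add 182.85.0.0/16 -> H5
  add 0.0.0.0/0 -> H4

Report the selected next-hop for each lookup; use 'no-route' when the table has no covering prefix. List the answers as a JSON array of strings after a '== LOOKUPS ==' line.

Apply in order:
  + 182.85.213.148/32 (H3) depth=32
  + 182.85.0.0/16 (H0) depth=16
  ? 182.85.213.148  path d0:-→d1:-→d2:-→d3:-→d4:-→d5:-→d6:-→d7:-→d8:-→d9:-→d10:-→d11:-→d12:-→d13:-→d14:-→d15:-→d16:H0→d17:-→d18:-→d19:-→d20:-→d21:-→d22:-→d23:-→d24:-→d25:-→d26:-→d27:-→d28:-→d29:-→d30:-→d31:-→d32:H3  best=H3
  + 47.62.207.239/32 (H1) depth=32
  + 32.0.0.0/4 (H5) depth=4
  ? 47.62.207.239  path d0:-→d1:-→d2:-→d3:-→d4:H5→d5:-→d6:-→d7:-→d8:-→d9:-→d10:-→d11:-→d12:-→d13:-→d14:-→d15:-→d16:-→d17:-→d18:-→d19:-→d20:-→d21:-→d22:-→d23:-→d24:-→d25:-→d26:-→d27:-→d28:-→d29:-→d30:-→d31:-→d32:H1  best=H1
  + 112.18.64.0/20 (H1) depth=20
  ? 182.85.213.148  path d0:-→d1:-→d2:-→d3:-→d4:-→d5:-→d6:-→d7:-→d8:-→d9:-→d10:-→d11:-→d12:-→d13:-→d14:-→d15:-→d16:H0→d17:-→d18:-→d19:-→d20:-→d21:-→d22:-→d23:-→d24:-→d25:-→d26:-→d27:-→d28:-→d29:-→d30:-→d31:-→d32:H3  best=H3
  ? 32.6.26.196  path d0:-→d1:-→d2:-→d3:-→d4:H5  best=H5
  ? 203.210.234.243  path d0:-→d1:-  best=no-route
  + 0.0.0.0/0 (H6) depth=0
  ? 182.85.0.9  path d0:H6→d1:-→d2:-→d3:-→d4:-→d5:-→d6:-→d7:-→d8:-→d9:-→d10:-→d11:-→d12:-→d13:-→d14:-→d15:-→d16:H0  best=H0
  - 32.0.0.0/4 clear@4
  ? 47.62.207.239  path d0:H6→d1:-→d2:-→d3:-→d4:-→d5:-→d6:-→d7:-→d8:-→d9:-→d10:-→d11:-→d12:-→d13:-→d14:-→d15:-→d16:-→d17:-→d18:-→d19:-→d20:-→d21:-→d22:-→d23:-→d24:-→d25:-→d26:-→d27:-→d28:-→d29:-→d30:-→d31:-→d32:H1  best=H1
  + 128.0.0.0/5 (H3) depth=5
  + 112.18.64.0/20 (H1) depth=20
  + 0.0.0.0/0 (H6) depth=0
  ? 128.0.1.36  path d0:H6→d1:-→d2:-→d3:-→d4:-→d5:H3  best=H3
  + 32.0.0.0/3 (H0) depth=3
  + 112.18.0.0/16 (H0) depth=16
  ? 32.0.0.6  path d0:H6→d1:-→d2:-→d3:H0→d4:-  best=H0
  ? 47.62.207.239  path d0:H6→d1:-→d2:-→d3:H0→d4:-→d5:-→d6:-→d7:-→d8:-→d9:-→d10:-→d11:-→d12:-→d13:-→d14:-→d15:-→d16:-→d17:-→d18:-→d19:-→d20:-→d21:-→d22:-→d23:-→d24:-→d25:-→d26:-→d27:-→d28:-→d29:-→d30:-→d31:-→d32:H1  best=H1
  ? 39.210.216.106  path d0:H6→d1:-→d2:-→d3:H0→d4:-  best=H0
  ? 223.241.51.95  path d0:H6→d1:-  best=H6
  - 128.0.0.0/5 clear@5
  ? 47.62.207.239  path d0:H6→d1:-→d2:-→d3:H0→d4:-→d5:-→d6:-→d7:-→d8:-→d9:-→d10:-→d11:-→d12:-→d13:-→d14:-→d15:-→d16:-→d17:-→d18:-→d19:-→d20:-→d21:-→d22:-→d23:-→d24:-→d25:-→d26:-→d27:-→d28:-→d29:-→d30:-→d31:-→d32:H1  best=H1
  - 112.18.64.0/20 clear@20
  + 182.85.0.0/16 (H5) depth=16
  + 0.0.0.0/0 (H4) depth=0

== LOOKUPS ==
["H3","H1","H3","H5","no-route","H0","H1","H3","H0","H1","H0","H6","H1"]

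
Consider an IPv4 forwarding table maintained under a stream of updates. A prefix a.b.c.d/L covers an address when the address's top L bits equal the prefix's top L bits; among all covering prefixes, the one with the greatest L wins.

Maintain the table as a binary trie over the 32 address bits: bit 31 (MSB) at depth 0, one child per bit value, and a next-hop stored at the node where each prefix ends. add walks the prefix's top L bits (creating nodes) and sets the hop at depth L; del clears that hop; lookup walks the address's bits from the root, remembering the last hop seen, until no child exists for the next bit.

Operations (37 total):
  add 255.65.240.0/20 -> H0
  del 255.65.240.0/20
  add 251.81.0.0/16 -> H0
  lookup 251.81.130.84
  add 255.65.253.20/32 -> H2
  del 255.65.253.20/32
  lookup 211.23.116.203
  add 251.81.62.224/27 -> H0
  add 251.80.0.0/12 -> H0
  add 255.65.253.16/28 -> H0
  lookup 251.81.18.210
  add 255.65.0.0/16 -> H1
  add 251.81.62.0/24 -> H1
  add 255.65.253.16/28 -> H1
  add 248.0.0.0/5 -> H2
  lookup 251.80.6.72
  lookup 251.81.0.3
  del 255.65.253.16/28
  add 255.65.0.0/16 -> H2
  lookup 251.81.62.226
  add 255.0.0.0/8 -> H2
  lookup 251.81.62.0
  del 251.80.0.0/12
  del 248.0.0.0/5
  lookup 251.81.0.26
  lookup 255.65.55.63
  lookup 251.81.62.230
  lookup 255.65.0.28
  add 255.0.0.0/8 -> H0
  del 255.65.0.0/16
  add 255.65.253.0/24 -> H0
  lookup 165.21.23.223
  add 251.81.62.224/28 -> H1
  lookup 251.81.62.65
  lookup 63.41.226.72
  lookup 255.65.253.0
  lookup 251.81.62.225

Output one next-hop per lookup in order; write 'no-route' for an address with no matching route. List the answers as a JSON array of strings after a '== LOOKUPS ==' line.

Trace:
  + 255.65.240.0/20 (H0) depth=20
  - 255.65.240.0/20 clear@20
  + 251.81.0.0/16 (H0) depth=16
  lookup 251.81.130.84: bits 1111101101010001 walk d0:-→d1:-→d2:-→d3:-→d4:-→d5:-→d6:-→d7:-→d8:-→d9:-→d10:-→d11:-→d12:-→d13:-→d14:-→d15:-→d16:H0 -> H0
  + 255.65.253.20/32 (H2) depth=32
  - 255.65.253.20/32 clear@32
  lookup 211.23.116.203: bits 11 walk d0:-→d1:-→d2:- -> no-route
  + 251.81.62.224/27 (H0) depth=27
  + 251.80.0.0/12 (H0) depth=12
  + 255.65.253.16/28 (H0) depth=28
  lookup 251.81.18.210: bits 111110110101000100 walk d0:-→d1:-→d2:-→d3:-→d4:-→d5:-→d6:-→d7:-→d8:-→d9:-→d10:-→d11:-→d12:H0→d13:-→d14:-→d15:-→d16:H0→d17:-→d18:- -> H0
  + 255.65.0.0/16 (H1) depth=16
  + 251.81.62.0/24 (H1) depth=24
  + 255.65.253.16/28 (H1) depth=28
  + 248.0.0.0/5 (H2) depth=5
  lookup 251.80.6.72: bits 111110110101000 walk d0:-→d1:-→d2:-→d3:-→d4:-→d5:H2→d6:-→d7:-→d8:-→d9:-→d10:-→d11:-→d12:H0→d13:-→d14:-→d15:- -> H0
  lookup 251.81.0.3: bits 111110110101000100 walk d0:-→d1:-→d2:-→d3:-→d4:-→d5:H2→d6:-→d7:-→d8:-→d9:-→d10:-→d11:-→d12:H0→d13:-→d14:-→d15:-→d16:H0→d17:-→d18:- -> H0
  - 255.65.253.16/28 clear@28
  + 255.65.0.0/16 (H2) depth=16
  lookup 251.81.62.226: bits 111110110101000100111110111 walk d0:-→d1:-→d2:-→d3:-→d4:-→d5:H2→d6:-→d7:-→d8:-→d9:-→d10:-→d11:-→d12:H0→d13:-→d14:-→d15:-→d16:H0→d17:-→d18:-→d19:-→d20:-→d21:-→d22:-→d23:-→d24:H1→d25:-→d26:-→d27:H0 -> H0
  + 255.0.0.0/8 (H2) depth=8
  lookup 251.81.62.0: bits 111110110101000100111110 walk d0:-→d1:-→d2:-→d3:-→d4:-→d5:H2→d6:-→d7:-→d8:-→d9:-→d10:-→d11:-→d12:H0→d13:-→d14:-→d15:-→d16:H0→d17:-→d18:-→d19:-→d20:-→d21:-→d22:-→d23:-→d24:H1 -> H1
  - 251.80.0.0/12 clear@12
  - 248.0.0.0/5 clear@5
  lookup 251.81.0.26: bits 111110110101000100 walk d0:-→d1:-→d2:-→d3:-→d4:-→d5:-→d6:-→d7:-→d8:-→d9:-→d10:-→d11:-→d12:-→d13:-→d14:-→d15:-→d16:H0→d17:-→d18:- -> H0
  lookup 255.65.55.63: bits 1111111101000001 walk d0:-→d1:-→d2:-→d3:-→d4:-→d5:-→d6:-→d7:-→d8:H2→d9:-→d10:-→d11:-→d12:-→d13:-→d14:-→d15:-→d16:H2 -> H2
  lookup 251.81.62.230: bits 111110110101000100111110111 walk d0:-→d1:-→d2:-→d3:-→d4:-→d5:-→d6:-→d7:-→d8:-→d9:-→d10:-→d11:-→d12:-→d13:-→d14:-→d15:-→d16:H0→d17:-→d18:-→d19:-→d20:-→d21:-→d22:-→d23:-→d24:H1→d25:-→d26:-→d27:H0 -> H0
  lookup 255.65.0.28: bits 1111111101000001 walk d0:-→d1:-→d2:-→d3:-→d4:-→d5:-→d6:-→d7:-→d8:H2→d9:-→d10:-→d11:-→d12:-→d13:-→d14:-→d15:-→d16:H2 -> H2
  + 255.0.0.0/8 (H0) depth=8
  - 255.65.0.0/16 clear@16
  + 255.65.253.0/24 (H0) depth=24
  lookup 165.21.23.223: bits 1 walk d0:-→d1:- -> no-route
  + 251.81.62.224/28 (H1) depth=28
  lookup 251.81.62.65: bits 111110110101000100111110 walk d0:-→d1:-→d2:-→d3:-→d4:-→d5:-→d6:-→d7:-→d8:-→d9:-→d10:-→d11:-→d12:-→d13:-→d14:-→d15:-→d16:H0→d17:-→d18:-→d19:-→d20:-→d21:-→d22:-→d23:-→d24:H1 -> H1
  lookup 63.41.226.72: bits ε walk d0:- -> no-route
  lookup 255.65.253.0: bits 111111110100000111111101000 walk d0:-→d1:-→d2:-→d3:-→d4:-→d5:-→d6:-→d7:-→d8:H0→d9:-→d10:-→d11:-→d12:-→d13:-→d14:-→d15:-→d16:-→d17:-→d18:-→d19:-→d20:-→d21:-→d22:-→d23:-→d24:H0→d25:-→d26:-→d27:- -> H0
  lookup 251.81.62.225: bits 1111101101010001001111101110 walk d0:-→d1:-→d2:-→d3:-→d4:-→d5:-→d6:-→d7:-→d8:-→d9:-→d10:-→d11:-→d12:-→d13:-→d14:-→d15:-→d16:H0→d17:-→d18:-→d19:-→d20:-→d21:-→d22:-→d23:-→d24:H1→d25:-→d26:-→d27:H0→d28:H1 -> H1

== LOOKUPS ==
["H0","no-route","H0","H0","H0","H0","H1","H0","H2","H0","H2","no-route","H1","no-route","H0","H1"]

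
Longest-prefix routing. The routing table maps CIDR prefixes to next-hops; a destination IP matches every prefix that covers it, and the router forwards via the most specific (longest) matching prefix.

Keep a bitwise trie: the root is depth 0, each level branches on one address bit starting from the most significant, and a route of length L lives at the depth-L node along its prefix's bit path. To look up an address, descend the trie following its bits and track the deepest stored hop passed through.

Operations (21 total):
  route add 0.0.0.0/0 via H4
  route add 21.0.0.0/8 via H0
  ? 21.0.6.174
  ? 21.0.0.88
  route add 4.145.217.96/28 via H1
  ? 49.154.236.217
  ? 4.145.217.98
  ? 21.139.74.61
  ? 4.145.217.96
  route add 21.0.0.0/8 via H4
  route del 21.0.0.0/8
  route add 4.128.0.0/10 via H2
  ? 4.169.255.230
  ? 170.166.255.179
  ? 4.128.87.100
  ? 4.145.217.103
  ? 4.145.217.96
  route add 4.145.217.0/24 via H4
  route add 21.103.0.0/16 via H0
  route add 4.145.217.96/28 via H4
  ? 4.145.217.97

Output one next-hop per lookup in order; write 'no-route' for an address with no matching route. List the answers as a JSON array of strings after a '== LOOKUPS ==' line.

Trace:
  + 0.0.0.0/0 (H4) depth=0
  + 21.0.0.0/8 (H0) depth=8
  lookup 21.0.6.174: bits 00010101 walk d0:H4→d1:-→d2:-→d3:-→d4:-→d5:-→d6:-→d7:-→d8:H0 -> H0
  lookup 21.0.0.88: bits 00010101 walk d0:H4→d1:-→d2:-→d3:-→d4:-→d5:-→d6:-→d7:-→d8:H0 -> H0
  + 4.145.217.96/28 (H1) depth=28
  lookup 49.154.236.217: bits 00 walk d0:H4→d1:-→d2:- -> H4
  lookup 4.145.217.98: bits 0000010010010001110110010110 walk d0:H4→d1:-→d2:-→d3:-→d4:-→d5:-→d6:-→d7:-→d8:-→d9:-→d10:-→d11:-→d12:-→d13:-→d14:-→d15:-→d16:-→d17:-→d18:-→d19:-→d20:-→d21:-→d22:-→d23:-→d24:-→d25:-→d26:-→d27:-→d28:H1 -> H1
  lookup 21.139.74.61: bits 00010101 walk d0:H4→d1:-→d2:-→d3:-→d4:-→d5:-→d6:-→d7:-→d8:H0 -> H0
  lookup 4.145.217.96: bits 0000010010010001110110010110 walk d0:H4→d1:-→d2:-→d3:-→d4:-→d5:-→d6:-→d7:-→d8:-→d9:-→d10:-→d11:-→d12:-→d13:-→d14:-→d15:-→d16:-→d17:-→d18:-→d19:-→d20:-→d21:-→d22:-→d23:-→d24:-→d25:-→d26:-→d27:-→d28:H1 -> H1
  + 21.0.0.0/8 (H4) depth=8
  - 21.0.0.0/8 clear@8
  + 4.128.0.0/10 (H2) depth=10
  lookup 4.169.255.230: bits 0000010010 walk d0:H4→d1:-→d2:-→d3:-→d4:-→d5:-→d6:-→d7:-→d8:-→d9:-→d10:H2 -> H2
  lookup 170.166.255.179: bits ε walk d0:H4 -> H4
  lookup 4.128.87.100: bits 00000100100 walk d0:H4→d1:-→d2:-→d3:-→d4:-→d5:-→d6:-→d7:-→d8:-→d9:-→d10:H2→d11:- -> H2
  lookup 4.145.217.103: bits 0000010010010001110110010110 walk d0:H4→d1:-→d2:-→d3:-→d4:-→d5:-→d6:-→d7:-→d8:-→d9:-→d10:H2→d11:-→d12:-→d13:-→d14:-→d15:-→d16:-→d17:-→d18:-→d19:-→d20:-→d21:-→d22:-→d23:-→d24:-→d25:-→d26:-→d27:-→d28:H1 -> H1
  lookup 4.145.217.96: bits 0000010010010001110110010110 walk d0:H4→d1:-→d2:-→d3:-→d4:-→d5:-→d6:-→d7:-→d8:-→d9:-→d10:H2→d11:-→d12:-→d13:-→d14:-→d15:-→d16:-→d17:-→d18:-→d19:-→d20:-→d21:-→d22:-→d23:-→d24:-→d25:-→d26:-→d27:-→d28:H1 -> H1
  + 4.145.217.0/24 (H4) depth=24
  + 21.103.0.0/16 (H0) depth=16
  + 4.145.217.96/28 (H4) depth=28
  lookup 4.145.217.97: bits 0000010010010001110110010110 walk d0:H4→d1:-→d2:-→d3:-→d4:-→d5:-→d6:-→d7:-→d8:-→d9:-→d10:H2→d11:-→d12:-→d13:-→d14:-→d15:-→d16:-→d17:-→d18:-→d19:-→d20:-→d21:-→d22:-→d23:-→d24:H4→d25:-→d26:-→d27:-→d28:H4 -> H4

== LOOKUPS ==
["H0","H0","H4","H1","H0","H1","H2","H4","H2","H1","H1","H4"]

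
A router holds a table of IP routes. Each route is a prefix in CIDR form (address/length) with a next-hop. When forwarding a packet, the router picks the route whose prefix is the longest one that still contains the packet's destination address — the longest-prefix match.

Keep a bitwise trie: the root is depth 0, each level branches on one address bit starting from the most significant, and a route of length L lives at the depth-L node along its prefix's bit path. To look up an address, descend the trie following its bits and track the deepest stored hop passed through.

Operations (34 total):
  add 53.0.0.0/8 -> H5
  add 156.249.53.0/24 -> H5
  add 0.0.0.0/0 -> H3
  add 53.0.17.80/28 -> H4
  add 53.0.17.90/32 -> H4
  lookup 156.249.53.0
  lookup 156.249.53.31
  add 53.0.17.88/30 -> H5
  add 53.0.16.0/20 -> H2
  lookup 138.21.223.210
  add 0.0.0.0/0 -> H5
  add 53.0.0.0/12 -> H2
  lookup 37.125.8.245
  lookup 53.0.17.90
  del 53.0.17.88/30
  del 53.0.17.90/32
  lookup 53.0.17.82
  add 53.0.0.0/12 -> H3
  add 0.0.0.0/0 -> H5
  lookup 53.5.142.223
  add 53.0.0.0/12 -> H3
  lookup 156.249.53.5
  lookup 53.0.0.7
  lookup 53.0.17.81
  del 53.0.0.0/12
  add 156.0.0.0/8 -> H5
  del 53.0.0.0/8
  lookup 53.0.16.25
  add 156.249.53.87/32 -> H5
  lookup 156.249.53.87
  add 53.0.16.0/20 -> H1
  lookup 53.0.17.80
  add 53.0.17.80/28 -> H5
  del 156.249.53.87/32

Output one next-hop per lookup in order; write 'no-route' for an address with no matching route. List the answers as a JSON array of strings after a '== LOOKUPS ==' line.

Process each operation:
  + 53.0.0.0/8 (H5) depth=8
  + 156.249.53.0/24 (H5) depth=24
  + 0.0.0.0/0 (H3) depth=0
  + 53.0.17.80/28 (H4) depth=28
  + 53.0.17.90/32 (H4) depth=32
  lookup 156.249.53.0: bits 100111001111100100110101 walk d0:H3→d1:-→d2:-→d3:-→d4:-→d5:-→d6:-→d7:-→d8:-→d9:-→d10:-→d11:-→d12:-→d13:-→d14:-→d15:-→d16:-→d17:-→d18:-→d19:-→d20:-→d21:-→d22:-→d23:-→d24:H5 -> H5
  lookup 156.249.53.31: bits 100111001111100100110101 walk d0:H3→d1:-→d2:-→d3:-→d4:-→d5:-→d6:-→d7:-→d8:-→d9:-→d10:-→d11:-→d12:-→d13:-→d14:-→d15:-→d16:-→d17:-→d18:-→d19:-→d20:-→d21:-→d22:-→d23:-→d24:H5 -> H5
  + 53.0.17.88/30 (H5) depth=30
  + 53.0.16.0/20 (H2) depth=20
  lookup 138.21.223.210: bits 100 walk d0:H3→d1:-→d2:-→d3:- -> H3
  + 0.0.0.0/0 (H5) depth=0
  + 53.0.0.0/12 (H2) depth=12
  lookup 37.125.8.245: bits 001 walk d0:H5→d1:-→d2:-→d3:- -> H5
  lookup 53.0.17.90: bits 00110101000000000001000101011010 walk d0:H5→d1:-→d2:-→d3:-→d4:-→d5:-→d6:-→d7:-→d8:H5→d9:-→d10:-→d11:-→d12:H2→d13:-→d14:-→d15:-→d16:-→d17:-→d18:-→d19:-→d20:H2→d21:-→d22:-→d23:-→d24:-→d25:-→d26:-→d27:-→d28:H4→d29:-→d30:H5→d31:-→d32:H4 -> H4
  - 53.0.17.88/30 clear@30
  - 53.0.17.90/32 clear@32
  lookup 53.0.17.82: bits 0011010100000000000100010101 walk d0:H5→d1:-→d2:-→d3:-→d4:-→d5:-→d6:-→d7:-→d8:H5→d9:-→d10:-→d11:-→d12:H2→d13:-→d14:-→d15:-→d16:-→d17:-→d18:-→d19:-→d20:H2→d21:-→d22:-→d23:-→d24:-→d25:-→d26:-→d27:-→d28:H4 -> H4
  + 53.0.0.0/12 (H3) depth=12
  + 0.0.0.0/0 (H5) depth=0
  lookup 53.5.142.223: bits 0011010100000 walk d0:H5→d1:-→d2:-→d3:-→d4:-→d5:-→d6:-→d7:-→d8:H5→d9:-→d10:-→d11:-→d12:H3→d13:- -> H3
  + 53.0.0.0/12 (H3) depth=12
  lookup 156.249.53.5: bits 100111001111100100110101 walk d0:H5→d1:-→d2:-→d3:-→d4:-→d5:-→d6:-→d7:-→d8:-→d9:-→d10:-→d11:-→d12:-→d13:-→d14:-→d15:-→d16:-→d17:-→d18:-→d19:-→d20:-→d21:-→d22:-→d23:-→d24:H5 -> H5
  lookup 53.0.0.7: bits 0011010100000000000 walk d0:H5→d1:-→d2:-→d3:-→d4:-→d5:-→d6:-→d7:-→d8:H5→d9:-→d10:-→d11:-→d12:H3→d13:-→d14:-→d15:-→d16:-→d17:-→d18:-→d19:- -> H3
  lookup 53.0.17.81: bits 0011010100000000000100010101 walk d0:H5→d1:-→d2:-→d3:-→d4:-→d5:-→d6:-→d7:-→d8:H5→d9:-→d10:-→d11:-→d12:H3→d13:-→d14:-→d15:-→d16:-→d17:-→d18:-→d19:-→d20:H2→d21:-→d22:-→d23:-→d24:-→d25:-→d26:-→d27:-→d28:H4 -> H4
  - 53.0.0.0/12 clear@12
  + 156.0.0.0/8 (H5) depth=8
  - 53.0.0.0/8 clear@8
  lookup 53.0.16.25: bits 00110101000000000001000 walk d0:H5→d1:-→d2:-→d3:-→d4:-→d5:-→d6:-→d7:-→d8:-→d9:-→d10:-→d11:-→d12:-→d13:-→d14:-→d15:-→d16:-→d17:-→d18:-→d19:-→d20:H2→d21:-→d22:-→d23:- -> H2
  + 156.249.53.87/32 (H5) depth=32
  lookup 156.249.53.87: bits 10011100111110010011010101010111 walk d0:H5→d1:-→d2:-→d3:-→d4:-→d5:-→d6:-→d7:-→d8:H5→d9:-→d10:-→d11:-→d12:-→d13:-→d14:-→d15:-→d16:-→d17:-→d18:-→d19:-→d20:-→d21:-→d22:-→d23:-→d24:H5→d25:-→d26:-→d27:-→d28:-→d29:-→d30:-→d31:-→d32:H5 -> H5
  + 53.0.16.0/20 (H1) depth=20
  lookup 53.0.17.80: bits 0011010100000000000100010101 walk d0:H5→d1:-→d2:-→d3:-→d4:-→d5:-→d6:-→d7:-→d8:-→d9:-→d10:-→d11:-→d12:-→d13:-→d14:-→d15:-→d16:-→d17:-→d18:-→d19:-→d20:H1→d21:-→d22:-→d23:-→d24:-→d25:-→d26:-→d27:-→d28:H4 -> H4
  + 53.0.17.80/28 (H5) depth=28
  - 156.249.53.87/32 clear@32

== LOOKUPS ==
["H5","H5","H3","H5","H4","H4","H3","H5","H3","H4","H2","H5","H4"]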